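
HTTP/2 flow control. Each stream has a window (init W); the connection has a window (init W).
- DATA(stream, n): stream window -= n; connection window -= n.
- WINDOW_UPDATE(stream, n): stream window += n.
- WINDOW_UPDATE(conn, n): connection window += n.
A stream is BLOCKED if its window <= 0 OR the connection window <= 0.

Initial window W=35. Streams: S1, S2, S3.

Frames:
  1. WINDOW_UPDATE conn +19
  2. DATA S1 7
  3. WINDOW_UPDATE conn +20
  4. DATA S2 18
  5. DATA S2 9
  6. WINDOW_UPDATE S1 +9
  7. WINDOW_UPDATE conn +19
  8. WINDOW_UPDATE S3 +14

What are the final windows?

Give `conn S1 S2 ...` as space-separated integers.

Answer: 59 37 8 49

Derivation:
Op 1: conn=54 S1=35 S2=35 S3=35 blocked=[]
Op 2: conn=47 S1=28 S2=35 S3=35 blocked=[]
Op 3: conn=67 S1=28 S2=35 S3=35 blocked=[]
Op 4: conn=49 S1=28 S2=17 S3=35 blocked=[]
Op 5: conn=40 S1=28 S2=8 S3=35 blocked=[]
Op 6: conn=40 S1=37 S2=8 S3=35 blocked=[]
Op 7: conn=59 S1=37 S2=8 S3=35 blocked=[]
Op 8: conn=59 S1=37 S2=8 S3=49 blocked=[]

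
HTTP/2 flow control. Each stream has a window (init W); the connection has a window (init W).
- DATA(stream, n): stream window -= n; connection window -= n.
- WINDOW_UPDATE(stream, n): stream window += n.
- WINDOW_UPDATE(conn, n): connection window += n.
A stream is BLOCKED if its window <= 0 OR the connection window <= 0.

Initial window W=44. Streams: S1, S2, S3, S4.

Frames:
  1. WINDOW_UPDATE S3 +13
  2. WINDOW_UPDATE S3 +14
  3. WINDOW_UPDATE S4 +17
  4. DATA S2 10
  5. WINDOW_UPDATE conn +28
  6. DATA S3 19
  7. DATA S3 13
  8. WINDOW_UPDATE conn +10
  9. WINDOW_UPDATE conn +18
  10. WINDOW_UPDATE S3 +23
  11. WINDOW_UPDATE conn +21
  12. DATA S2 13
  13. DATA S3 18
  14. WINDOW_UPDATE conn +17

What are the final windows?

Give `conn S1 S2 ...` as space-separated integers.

Op 1: conn=44 S1=44 S2=44 S3=57 S4=44 blocked=[]
Op 2: conn=44 S1=44 S2=44 S3=71 S4=44 blocked=[]
Op 3: conn=44 S1=44 S2=44 S3=71 S4=61 blocked=[]
Op 4: conn=34 S1=44 S2=34 S3=71 S4=61 blocked=[]
Op 5: conn=62 S1=44 S2=34 S3=71 S4=61 blocked=[]
Op 6: conn=43 S1=44 S2=34 S3=52 S4=61 blocked=[]
Op 7: conn=30 S1=44 S2=34 S3=39 S4=61 blocked=[]
Op 8: conn=40 S1=44 S2=34 S3=39 S4=61 blocked=[]
Op 9: conn=58 S1=44 S2=34 S3=39 S4=61 blocked=[]
Op 10: conn=58 S1=44 S2=34 S3=62 S4=61 blocked=[]
Op 11: conn=79 S1=44 S2=34 S3=62 S4=61 blocked=[]
Op 12: conn=66 S1=44 S2=21 S3=62 S4=61 blocked=[]
Op 13: conn=48 S1=44 S2=21 S3=44 S4=61 blocked=[]
Op 14: conn=65 S1=44 S2=21 S3=44 S4=61 blocked=[]

Answer: 65 44 21 44 61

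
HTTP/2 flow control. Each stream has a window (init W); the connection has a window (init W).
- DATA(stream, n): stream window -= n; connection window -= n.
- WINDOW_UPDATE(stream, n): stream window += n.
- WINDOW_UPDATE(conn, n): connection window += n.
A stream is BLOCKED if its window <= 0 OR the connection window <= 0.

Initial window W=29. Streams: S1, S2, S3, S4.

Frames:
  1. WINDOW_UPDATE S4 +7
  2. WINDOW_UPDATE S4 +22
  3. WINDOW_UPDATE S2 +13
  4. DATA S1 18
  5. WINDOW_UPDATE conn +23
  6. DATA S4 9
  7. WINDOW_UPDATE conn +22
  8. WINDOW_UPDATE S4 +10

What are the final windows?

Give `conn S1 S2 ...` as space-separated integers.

Answer: 47 11 42 29 59

Derivation:
Op 1: conn=29 S1=29 S2=29 S3=29 S4=36 blocked=[]
Op 2: conn=29 S1=29 S2=29 S3=29 S4=58 blocked=[]
Op 3: conn=29 S1=29 S2=42 S3=29 S4=58 blocked=[]
Op 4: conn=11 S1=11 S2=42 S3=29 S4=58 blocked=[]
Op 5: conn=34 S1=11 S2=42 S3=29 S4=58 blocked=[]
Op 6: conn=25 S1=11 S2=42 S3=29 S4=49 blocked=[]
Op 7: conn=47 S1=11 S2=42 S3=29 S4=49 blocked=[]
Op 8: conn=47 S1=11 S2=42 S3=29 S4=59 blocked=[]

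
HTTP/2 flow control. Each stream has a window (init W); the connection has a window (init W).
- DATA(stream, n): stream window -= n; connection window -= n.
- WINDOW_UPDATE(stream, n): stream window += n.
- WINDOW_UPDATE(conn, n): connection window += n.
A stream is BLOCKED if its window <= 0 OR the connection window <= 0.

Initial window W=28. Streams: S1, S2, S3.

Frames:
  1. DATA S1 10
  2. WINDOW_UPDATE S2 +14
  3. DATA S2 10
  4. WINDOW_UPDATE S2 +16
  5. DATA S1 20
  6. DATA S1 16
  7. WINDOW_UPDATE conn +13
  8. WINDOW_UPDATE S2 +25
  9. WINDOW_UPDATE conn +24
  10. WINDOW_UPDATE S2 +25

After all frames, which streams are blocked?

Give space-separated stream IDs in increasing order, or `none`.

Op 1: conn=18 S1=18 S2=28 S3=28 blocked=[]
Op 2: conn=18 S1=18 S2=42 S3=28 blocked=[]
Op 3: conn=8 S1=18 S2=32 S3=28 blocked=[]
Op 4: conn=8 S1=18 S2=48 S3=28 blocked=[]
Op 5: conn=-12 S1=-2 S2=48 S3=28 blocked=[1, 2, 3]
Op 6: conn=-28 S1=-18 S2=48 S3=28 blocked=[1, 2, 3]
Op 7: conn=-15 S1=-18 S2=48 S3=28 blocked=[1, 2, 3]
Op 8: conn=-15 S1=-18 S2=73 S3=28 blocked=[1, 2, 3]
Op 9: conn=9 S1=-18 S2=73 S3=28 blocked=[1]
Op 10: conn=9 S1=-18 S2=98 S3=28 blocked=[1]

Answer: S1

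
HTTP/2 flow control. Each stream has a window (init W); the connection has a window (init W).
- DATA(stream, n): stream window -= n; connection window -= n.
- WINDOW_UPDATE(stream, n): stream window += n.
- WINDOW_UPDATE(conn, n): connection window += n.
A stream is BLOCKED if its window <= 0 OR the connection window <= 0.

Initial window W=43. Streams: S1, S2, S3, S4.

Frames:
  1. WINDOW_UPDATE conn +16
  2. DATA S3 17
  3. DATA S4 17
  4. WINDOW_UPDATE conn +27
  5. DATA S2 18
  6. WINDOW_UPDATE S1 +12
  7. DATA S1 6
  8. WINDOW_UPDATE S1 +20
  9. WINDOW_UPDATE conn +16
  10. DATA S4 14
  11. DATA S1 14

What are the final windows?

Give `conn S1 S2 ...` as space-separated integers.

Op 1: conn=59 S1=43 S2=43 S3=43 S4=43 blocked=[]
Op 2: conn=42 S1=43 S2=43 S3=26 S4=43 blocked=[]
Op 3: conn=25 S1=43 S2=43 S3=26 S4=26 blocked=[]
Op 4: conn=52 S1=43 S2=43 S3=26 S4=26 blocked=[]
Op 5: conn=34 S1=43 S2=25 S3=26 S4=26 blocked=[]
Op 6: conn=34 S1=55 S2=25 S3=26 S4=26 blocked=[]
Op 7: conn=28 S1=49 S2=25 S3=26 S4=26 blocked=[]
Op 8: conn=28 S1=69 S2=25 S3=26 S4=26 blocked=[]
Op 9: conn=44 S1=69 S2=25 S3=26 S4=26 blocked=[]
Op 10: conn=30 S1=69 S2=25 S3=26 S4=12 blocked=[]
Op 11: conn=16 S1=55 S2=25 S3=26 S4=12 blocked=[]

Answer: 16 55 25 26 12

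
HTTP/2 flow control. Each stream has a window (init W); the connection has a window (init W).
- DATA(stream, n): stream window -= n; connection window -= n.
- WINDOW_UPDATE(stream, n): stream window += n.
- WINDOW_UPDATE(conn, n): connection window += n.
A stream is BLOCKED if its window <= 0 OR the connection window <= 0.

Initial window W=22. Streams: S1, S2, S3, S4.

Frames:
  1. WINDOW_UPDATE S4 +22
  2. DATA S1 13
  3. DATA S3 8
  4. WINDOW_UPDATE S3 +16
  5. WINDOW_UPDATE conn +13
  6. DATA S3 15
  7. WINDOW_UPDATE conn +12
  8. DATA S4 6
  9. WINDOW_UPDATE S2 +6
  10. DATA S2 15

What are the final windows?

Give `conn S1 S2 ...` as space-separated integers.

Op 1: conn=22 S1=22 S2=22 S3=22 S4=44 blocked=[]
Op 2: conn=9 S1=9 S2=22 S3=22 S4=44 blocked=[]
Op 3: conn=1 S1=9 S2=22 S3=14 S4=44 blocked=[]
Op 4: conn=1 S1=9 S2=22 S3=30 S4=44 blocked=[]
Op 5: conn=14 S1=9 S2=22 S3=30 S4=44 blocked=[]
Op 6: conn=-1 S1=9 S2=22 S3=15 S4=44 blocked=[1, 2, 3, 4]
Op 7: conn=11 S1=9 S2=22 S3=15 S4=44 blocked=[]
Op 8: conn=5 S1=9 S2=22 S3=15 S4=38 blocked=[]
Op 9: conn=5 S1=9 S2=28 S3=15 S4=38 blocked=[]
Op 10: conn=-10 S1=9 S2=13 S3=15 S4=38 blocked=[1, 2, 3, 4]

Answer: -10 9 13 15 38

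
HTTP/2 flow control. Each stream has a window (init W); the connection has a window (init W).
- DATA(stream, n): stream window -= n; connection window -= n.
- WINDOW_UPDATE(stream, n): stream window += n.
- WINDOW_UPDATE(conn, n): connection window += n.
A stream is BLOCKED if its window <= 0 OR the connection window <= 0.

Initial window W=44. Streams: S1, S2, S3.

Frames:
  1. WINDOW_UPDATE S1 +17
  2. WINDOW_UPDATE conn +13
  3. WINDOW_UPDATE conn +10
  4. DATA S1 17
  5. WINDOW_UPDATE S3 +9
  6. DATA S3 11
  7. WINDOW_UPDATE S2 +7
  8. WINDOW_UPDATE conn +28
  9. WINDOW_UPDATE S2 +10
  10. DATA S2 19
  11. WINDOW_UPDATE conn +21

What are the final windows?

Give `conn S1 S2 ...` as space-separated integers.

Answer: 69 44 42 42

Derivation:
Op 1: conn=44 S1=61 S2=44 S3=44 blocked=[]
Op 2: conn=57 S1=61 S2=44 S3=44 blocked=[]
Op 3: conn=67 S1=61 S2=44 S3=44 blocked=[]
Op 4: conn=50 S1=44 S2=44 S3=44 blocked=[]
Op 5: conn=50 S1=44 S2=44 S3=53 blocked=[]
Op 6: conn=39 S1=44 S2=44 S3=42 blocked=[]
Op 7: conn=39 S1=44 S2=51 S3=42 blocked=[]
Op 8: conn=67 S1=44 S2=51 S3=42 blocked=[]
Op 9: conn=67 S1=44 S2=61 S3=42 blocked=[]
Op 10: conn=48 S1=44 S2=42 S3=42 blocked=[]
Op 11: conn=69 S1=44 S2=42 S3=42 blocked=[]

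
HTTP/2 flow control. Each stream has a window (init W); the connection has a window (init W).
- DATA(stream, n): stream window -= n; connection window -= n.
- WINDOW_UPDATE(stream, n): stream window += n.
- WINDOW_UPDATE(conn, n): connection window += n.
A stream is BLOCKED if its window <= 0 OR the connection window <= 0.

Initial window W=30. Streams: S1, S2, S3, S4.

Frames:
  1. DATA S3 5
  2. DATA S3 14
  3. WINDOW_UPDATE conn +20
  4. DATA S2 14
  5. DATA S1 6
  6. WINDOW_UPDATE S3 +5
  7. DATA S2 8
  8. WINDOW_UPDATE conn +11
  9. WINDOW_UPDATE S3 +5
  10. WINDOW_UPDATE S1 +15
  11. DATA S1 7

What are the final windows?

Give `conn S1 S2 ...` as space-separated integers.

Answer: 7 32 8 21 30

Derivation:
Op 1: conn=25 S1=30 S2=30 S3=25 S4=30 blocked=[]
Op 2: conn=11 S1=30 S2=30 S3=11 S4=30 blocked=[]
Op 3: conn=31 S1=30 S2=30 S3=11 S4=30 blocked=[]
Op 4: conn=17 S1=30 S2=16 S3=11 S4=30 blocked=[]
Op 5: conn=11 S1=24 S2=16 S3=11 S4=30 blocked=[]
Op 6: conn=11 S1=24 S2=16 S3=16 S4=30 blocked=[]
Op 7: conn=3 S1=24 S2=8 S3=16 S4=30 blocked=[]
Op 8: conn=14 S1=24 S2=8 S3=16 S4=30 blocked=[]
Op 9: conn=14 S1=24 S2=8 S3=21 S4=30 blocked=[]
Op 10: conn=14 S1=39 S2=8 S3=21 S4=30 blocked=[]
Op 11: conn=7 S1=32 S2=8 S3=21 S4=30 blocked=[]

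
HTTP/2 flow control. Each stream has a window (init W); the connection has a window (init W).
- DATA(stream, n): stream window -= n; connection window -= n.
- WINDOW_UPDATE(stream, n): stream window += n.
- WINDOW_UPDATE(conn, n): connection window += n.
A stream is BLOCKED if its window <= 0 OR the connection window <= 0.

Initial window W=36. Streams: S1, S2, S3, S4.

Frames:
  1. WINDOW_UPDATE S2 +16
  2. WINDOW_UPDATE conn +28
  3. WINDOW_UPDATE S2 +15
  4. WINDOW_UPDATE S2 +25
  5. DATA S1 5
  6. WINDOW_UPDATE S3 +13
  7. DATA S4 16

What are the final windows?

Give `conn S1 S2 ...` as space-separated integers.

Answer: 43 31 92 49 20

Derivation:
Op 1: conn=36 S1=36 S2=52 S3=36 S4=36 blocked=[]
Op 2: conn=64 S1=36 S2=52 S3=36 S4=36 blocked=[]
Op 3: conn=64 S1=36 S2=67 S3=36 S4=36 blocked=[]
Op 4: conn=64 S1=36 S2=92 S3=36 S4=36 blocked=[]
Op 5: conn=59 S1=31 S2=92 S3=36 S4=36 blocked=[]
Op 6: conn=59 S1=31 S2=92 S3=49 S4=36 blocked=[]
Op 7: conn=43 S1=31 S2=92 S3=49 S4=20 blocked=[]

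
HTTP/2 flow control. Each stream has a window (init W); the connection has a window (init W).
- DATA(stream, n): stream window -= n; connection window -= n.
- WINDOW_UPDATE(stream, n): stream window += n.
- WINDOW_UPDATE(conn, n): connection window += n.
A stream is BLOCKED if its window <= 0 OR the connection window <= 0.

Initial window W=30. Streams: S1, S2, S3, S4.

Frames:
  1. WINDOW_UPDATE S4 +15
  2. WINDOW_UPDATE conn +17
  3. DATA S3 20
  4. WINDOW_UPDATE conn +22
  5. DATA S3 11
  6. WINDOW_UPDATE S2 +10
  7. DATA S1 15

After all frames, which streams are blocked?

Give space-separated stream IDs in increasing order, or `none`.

Op 1: conn=30 S1=30 S2=30 S3=30 S4=45 blocked=[]
Op 2: conn=47 S1=30 S2=30 S3=30 S4=45 blocked=[]
Op 3: conn=27 S1=30 S2=30 S3=10 S4=45 blocked=[]
Op 4: conn=49 S1=30 S2=30 S3=10 S4=45 blocked=[]
Op 5: conn=38 S1=30 S2=30 S3=-1 S4=45 blocked=[3]
Op 6: conn=38 S1=30 S2=40 S3=-1 S4=45 blocked=[3]
Op 7: conn=23 S1=15 S2=40 S3=-1 S4=45 blocked=[3]

Answer: S3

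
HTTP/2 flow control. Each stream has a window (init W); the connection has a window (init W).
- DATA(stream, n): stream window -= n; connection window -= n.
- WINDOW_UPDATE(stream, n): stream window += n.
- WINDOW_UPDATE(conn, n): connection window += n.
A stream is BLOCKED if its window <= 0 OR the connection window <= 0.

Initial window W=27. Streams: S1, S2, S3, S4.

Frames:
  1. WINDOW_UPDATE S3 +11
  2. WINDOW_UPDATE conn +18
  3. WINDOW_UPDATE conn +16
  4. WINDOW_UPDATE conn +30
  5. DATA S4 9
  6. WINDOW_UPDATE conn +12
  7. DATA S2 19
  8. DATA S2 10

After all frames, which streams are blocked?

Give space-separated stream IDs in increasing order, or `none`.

Answer: S2

Derivation:
Op 1: conn=27 S1=27 S2=27 S3=38 S4=27 blocked=[]
Op 2: conn=45 S1=27 S2=27 S3=38 S4=27 blocked=[]
Op 3: conn=61 S1=27 S2=27 S3=38 S4=27 blocked=[]
Op 4: conn=91 S1=27 S2=27 S3=38 S4=27 blocked=[]
Op 5: conn=82 S1=27 S2=27 S3=38 S4=18 blocked=[]
Op 6: conn=94 S1=27 S2=27 S3=38 S4=18 blocked=[]
Op 7: conn=75 S1=27 S2=8 S3=38 S4=18 blocked=[]
Op 8: conn=65 S1=27 S2=-2 S3=38 S4=18 blocked=[2]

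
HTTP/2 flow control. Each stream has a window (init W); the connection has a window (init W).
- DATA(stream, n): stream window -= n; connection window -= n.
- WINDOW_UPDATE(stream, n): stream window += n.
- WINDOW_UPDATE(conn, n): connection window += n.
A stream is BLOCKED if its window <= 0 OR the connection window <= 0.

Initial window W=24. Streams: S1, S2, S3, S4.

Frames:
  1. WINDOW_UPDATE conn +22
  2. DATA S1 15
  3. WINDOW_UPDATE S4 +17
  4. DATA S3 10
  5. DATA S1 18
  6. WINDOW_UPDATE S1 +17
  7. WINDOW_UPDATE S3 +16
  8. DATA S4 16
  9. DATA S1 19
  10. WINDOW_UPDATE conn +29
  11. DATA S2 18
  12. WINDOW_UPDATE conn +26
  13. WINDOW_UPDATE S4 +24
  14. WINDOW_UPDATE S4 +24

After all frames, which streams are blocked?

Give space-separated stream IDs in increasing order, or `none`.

Answer: S1

Derivation:
Op 1: conn=46 S1=24 S2=24 S3=24 S4=24 blocked=[]
Op 2: conn=31 S1=9 S2=24 S3=24 S4=24 blocked=[]
Op 3: conn=31 S1=9 S2=24 S3=24 S4=41 blocked=[]
Op 4: conn=21 S1=9 S2=24 S3=14 S4=41 blocked=[]
Op 5: conn=3 S1=-9 S2=24 S3=14 S4=41 blocked=[1]
Op 6: conn=3 S1=8 S2=24 S3=14 S4=41 blocked=[]
Op 7: conn=3 S1=8 S2=24 S3=30 S4=41 blocked=[]
Op 8: conn=-13 S1=8 S2=24 S3=30 S4=25 blocked=[1, 2, 3, 4]
Op 9: conn=-32 S1=-11 S2=24 S3=30 S4=25 blocked=[1, 2, 3, 4]
Op 10: conn=-3 S1=-11 S2=24 S3=30 S4=25 blocked=[1, 2, 3, 4]
Op 11: conn=-21 S1=-11 S2=6 S3=30 S4=25 blocked=[1, 2, 3, 4]
Op 12: conn=5 S1=-11 S2=6 S3=30 S4=25 blocked=[1]
Op 13: conn=5 S1=-11 S2=6 S3=30 S4=49 blocked=[1]
Op 14: conn=5 S1=-11 S2=6 S3=30 S4=73 blocked=[1]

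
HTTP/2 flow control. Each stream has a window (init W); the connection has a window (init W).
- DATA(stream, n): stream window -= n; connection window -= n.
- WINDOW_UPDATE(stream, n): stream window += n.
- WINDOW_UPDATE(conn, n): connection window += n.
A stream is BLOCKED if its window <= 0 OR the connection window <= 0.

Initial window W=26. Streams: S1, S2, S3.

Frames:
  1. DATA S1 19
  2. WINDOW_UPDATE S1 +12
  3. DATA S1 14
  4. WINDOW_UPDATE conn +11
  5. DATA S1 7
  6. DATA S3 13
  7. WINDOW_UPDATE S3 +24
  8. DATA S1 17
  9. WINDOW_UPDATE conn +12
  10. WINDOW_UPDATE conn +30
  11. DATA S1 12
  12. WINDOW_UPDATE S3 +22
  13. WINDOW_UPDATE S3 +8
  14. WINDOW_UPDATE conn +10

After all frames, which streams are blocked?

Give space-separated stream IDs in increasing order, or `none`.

Answer: S1

Derivation:
Op 1: conn=7 S1=7 S2=26 S3=26 blocked=[]
Op 2: conn=7 S1=19 S2=26 S3=26 blocked=[]
Op 3: conn=-7 S1=5 S2=26 S3=26 blocked=[1, 2, 3]
Op 4: conn=4 S1=5 S2=26 S3=26 blocked=[]
Op 5: conn=-3 S1=-2 S2=26 S3=26 blocked=[1, 2, 3]
Op 6: conn=-16 S1=-2 S2=26 S3=13 blocked=[1, 2, 3]
Op 7: conn=-16 S1=-2 S2=26 S3=37 blocked=[1, 2, 3]
Op 8: conn=-33 S1=-19 S2=26 S3=37 blocked=[1, 2, 3]
Op 9: conn=-21 S1=-19 S2=26 S3=37 blocked=[1, 2, 3]
Op 10: conn=9 S1=-19 S2=26 S3=37 blocked=[1]
Op 11: conn=-3 S1=-31 S2=26 S3=37 blocked=[1, 2, 3]
Op 12: conn=-3 S1=-31 S2=26 S3=59 blocked=[1, 2, 3]
Op 13: conn=-3 S1=-31 S2=26 S3=67 blocked=[1, 2, 3]
Op 14: conn=7 S1=-31 S2=26 S3=67 blocked=[1]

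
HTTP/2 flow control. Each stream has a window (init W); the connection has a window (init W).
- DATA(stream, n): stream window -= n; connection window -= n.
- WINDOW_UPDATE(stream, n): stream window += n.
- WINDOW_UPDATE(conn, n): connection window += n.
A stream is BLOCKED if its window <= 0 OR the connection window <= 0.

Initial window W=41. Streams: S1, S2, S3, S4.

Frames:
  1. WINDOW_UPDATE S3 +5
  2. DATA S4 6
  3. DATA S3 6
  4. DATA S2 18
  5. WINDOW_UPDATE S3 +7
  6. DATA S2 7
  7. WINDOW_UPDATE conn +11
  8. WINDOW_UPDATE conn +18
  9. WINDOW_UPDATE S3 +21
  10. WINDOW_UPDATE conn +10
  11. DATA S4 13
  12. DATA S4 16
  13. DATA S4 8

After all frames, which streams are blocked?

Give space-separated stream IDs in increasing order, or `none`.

Answer: S4

Derivation:
Op 1: conn=41 S1=41 S2=41 S3=46 S4=41 blocked=[]
Op 2: conn=35 S1=41 S2=41 S3=46 S4=35 blocked=[]
Op 3: conn=29 S1=41 S2=41 S3=40 S4=35 blocked=[]
Op 4: conn=11 S1=41 S2=23 S3=40 S4=35 blocked=[]
Op 5: conn=11 S1=41 S2=23 S3=47 S4=35 blocked=[]
Op 6: conn=4 S1=41 S2=16 S3=47 S4=35 blocked=[]
Op 7: conn=15 S1=41 S2=16 S3=47 S4=35 blocked=[]
Op 8: conn=33 S1=41 S2=16 S3=47 S4=35 blocked=[]
Op 9: conn=33 S1=41 S2=16 S3=68 S4=35 blocked=[]
Op 10: conn=43 S1=41 S2=16 S3=68 S4=35 blocked=[]
Op 11: conn=30 S1=41 S2=16 S3=68 S4=22 blocked=[]
Op 12: conn=14 S1=41 S2=16 S3=68 S4=6 blocked=[]
Op 13: conn=6 S1=41 S2=16 S3=68 S4=-2 blocked=[4]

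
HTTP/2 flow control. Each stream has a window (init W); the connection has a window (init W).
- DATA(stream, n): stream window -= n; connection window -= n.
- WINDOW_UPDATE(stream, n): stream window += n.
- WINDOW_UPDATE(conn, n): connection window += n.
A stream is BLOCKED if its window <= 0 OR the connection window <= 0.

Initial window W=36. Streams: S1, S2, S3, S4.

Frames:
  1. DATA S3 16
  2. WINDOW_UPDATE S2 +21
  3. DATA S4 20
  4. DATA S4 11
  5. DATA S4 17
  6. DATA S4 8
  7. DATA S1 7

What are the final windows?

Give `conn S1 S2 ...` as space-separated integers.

Op 1: conn=20 S1=36 S2=36 S3=20 S4=36 blocked=[]
Op 2: conn=20 S1=36 S2=57 S3=20 S4=36 blocked=[]
Op 3: conn=0 S1=36 S2=57 S3=20 S4=16 blocked=[1, 2, 3, 4]
Op 4: conn=-11 S1=36 S2=57 S3=20 S4=5 blocked=[1, 2, 3, 4]
Op 5: conn=-28 S1=36 S2=57 S3=20 S4=-12 blocked=[1, 2, 3, 4]
Op 6: conn=-36 S1=36 S2=57 S3=20 S4=-20 blocked=[1, 2, 3, 4]
Op 7: conn=-43 S1=29 S2=57 S3=20 S4=-20 blocked=[1, 2, 3, 4]

Answer: -43 29 57 20 -20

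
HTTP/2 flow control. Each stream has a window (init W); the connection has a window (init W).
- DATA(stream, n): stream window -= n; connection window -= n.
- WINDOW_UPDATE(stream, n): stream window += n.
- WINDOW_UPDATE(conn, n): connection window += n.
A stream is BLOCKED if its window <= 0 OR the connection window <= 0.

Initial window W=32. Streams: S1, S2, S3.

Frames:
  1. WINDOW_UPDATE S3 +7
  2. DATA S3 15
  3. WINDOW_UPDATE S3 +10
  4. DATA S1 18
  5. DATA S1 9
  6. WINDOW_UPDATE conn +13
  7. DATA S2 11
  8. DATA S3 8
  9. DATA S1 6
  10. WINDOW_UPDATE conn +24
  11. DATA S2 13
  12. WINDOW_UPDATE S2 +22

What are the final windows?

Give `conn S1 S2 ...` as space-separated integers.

Op 1: conn=32 S1=32 S2=32 S3=39 blocked=[]
Op 2: conn=17 S1=32 S2=32 S3=24 blocked=[]
Op 3: conn=17 S1=32 S2=32 S3=34 blocked=[]
Op 4: conn=-1 S1=14 S2=32 S3=34 blocked=[1, 2, 3]
Op 5: conn=-10 S1=5 S2=32 S3=34 blocked=[1, 2, 3]
Op 6: conn=3 S1=5 S2=32 S3=34 blocked=[]
Op 7: conn=-8 S1=5 S2=21 S3=34 blocked=[1, 2, 3]
Op 8: conn=-16 S1=5 S2=21 S3=26 blocked=[1, 2, 3]
Op 9: conn=-22 S1=-1 S2=21 S3=26 blocked=[1, 2, 3]
Op 10: conn=2 S1=-1 S2=21 S3=26 blocked=[1]
Op 11: conn=-11 S1=-1 S2=8 S3=26 blocked=[1, 2, 3]
Op 12: conn=-11 S1=-1 S2=30 S3=26 blocked=[1, 2, 3]

Answer: -11 -1 30 26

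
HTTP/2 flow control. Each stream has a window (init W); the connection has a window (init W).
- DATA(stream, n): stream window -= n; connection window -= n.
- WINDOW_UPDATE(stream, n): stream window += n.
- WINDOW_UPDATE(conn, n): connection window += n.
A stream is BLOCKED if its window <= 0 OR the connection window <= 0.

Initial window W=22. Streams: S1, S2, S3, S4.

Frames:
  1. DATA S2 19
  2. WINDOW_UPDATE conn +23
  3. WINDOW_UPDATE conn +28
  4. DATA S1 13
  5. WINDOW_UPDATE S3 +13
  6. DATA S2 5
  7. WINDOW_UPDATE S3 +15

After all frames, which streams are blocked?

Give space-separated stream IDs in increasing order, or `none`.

Op 1: conn=3 S1=22 S2=3 S3=22 S4=22 blocked=[]
Op 2: conn=26 S1=22 S2=3 S3=22 S4=22 blocked=[]
Op 3: conn=54 S1=22 S2=3 S3=22 S4=22 blocked=[]
Op 4: conn=41 S1=9 S2=3 S3=22 S4=22 blocked=[]
Op 5: conn=41 S1=9 S2=3 S3=35 S4=22 blocked=[]
Op 6: conn=36 S1=9 S2=-2 S3=35 S4=22 blocked=[2]
Op 7: conn=36 S1=9 S2=-2 S3=50 S4=22 blocked=[2]

Answer: S2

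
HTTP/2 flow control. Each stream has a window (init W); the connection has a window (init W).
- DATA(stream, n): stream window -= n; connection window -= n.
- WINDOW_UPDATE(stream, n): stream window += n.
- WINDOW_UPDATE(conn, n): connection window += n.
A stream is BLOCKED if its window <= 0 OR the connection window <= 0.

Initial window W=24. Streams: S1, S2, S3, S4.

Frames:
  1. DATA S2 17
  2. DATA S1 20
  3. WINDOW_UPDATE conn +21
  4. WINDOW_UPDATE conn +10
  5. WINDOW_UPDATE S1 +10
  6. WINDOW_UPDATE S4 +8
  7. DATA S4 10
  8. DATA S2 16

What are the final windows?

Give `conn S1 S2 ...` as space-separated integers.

Op 1: conn=7 S1=24 S2=7 S3=24 S4=24 blocked=[]
Op 2: conn=-13 S1=4 S2=7 S3=24 S4=24 blocked=[1, 2, 3, 4]
Op 3: conn=8 S1=4 S2=7 S3=24 S4=24 blocked=[]
Op 4: conn=18 S1=4 S2=7 S3=24 S4=24 blocked=[]
Op 5: conn=18 S1=14 S2=7 S3=24 S4=24 blocked=[]
Op 6: conn=18 S1=14 S2=7 S3=24 S4=32 blocked=[]
Op 7: conn=8 S1=14 S2=7 S3=24 S4=22 blocked=[]
Op 8: conn=-8 S1=14 S2=-9 S3=24 S4=22 blocked=[1, 2, 3, 4]

Answer: -8 14 -9 24 22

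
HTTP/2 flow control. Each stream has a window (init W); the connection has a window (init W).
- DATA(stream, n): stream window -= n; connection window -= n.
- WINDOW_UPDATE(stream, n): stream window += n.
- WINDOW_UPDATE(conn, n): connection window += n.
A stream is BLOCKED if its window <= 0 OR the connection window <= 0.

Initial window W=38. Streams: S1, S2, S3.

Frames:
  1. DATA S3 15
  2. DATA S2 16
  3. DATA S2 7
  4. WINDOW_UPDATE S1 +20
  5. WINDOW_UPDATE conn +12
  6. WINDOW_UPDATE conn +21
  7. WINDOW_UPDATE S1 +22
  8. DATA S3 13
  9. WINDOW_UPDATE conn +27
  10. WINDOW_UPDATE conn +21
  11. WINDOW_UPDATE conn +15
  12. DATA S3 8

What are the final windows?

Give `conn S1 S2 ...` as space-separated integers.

Answer: 75 80 15 2

Derivation:
Op 1: conn=23 S1=38 S2=38 S3=23 blocked=[]
Op 2: conn=7 S1=38 S2=22 S3=23 blocked=[]
Op 3: conn=0 S1=38 S2=15 S3=23 blocked=[1, 2, 3]
Op 4: conn=0 S1=58 S2=15 S3=23 blocked=[1, 2, 3]
Op 5: conn=12 S1=58 S2=15 S3=23 blocked=[]
Op 6: conn=33 S1=58 S2=15 S3=23 blocked=[]
Op 7: conn=33 S1=80 S2=15 S3=23 blocked=[]
Op 8: conn=20 S1=80 S2=15 S3=10 blocked=[]
Op 9: conn=47 S1=80 S2=15 S3=10 blocked=[]
Op 10: conn=68 S1=80 S2=15 S3=10 blocked=[]
Op 11: conn=83 S1=80 S2=15 S3=10 blocked=[]
Op 12: conn=75 S1=80 S2=15 S3=2 blocked=[]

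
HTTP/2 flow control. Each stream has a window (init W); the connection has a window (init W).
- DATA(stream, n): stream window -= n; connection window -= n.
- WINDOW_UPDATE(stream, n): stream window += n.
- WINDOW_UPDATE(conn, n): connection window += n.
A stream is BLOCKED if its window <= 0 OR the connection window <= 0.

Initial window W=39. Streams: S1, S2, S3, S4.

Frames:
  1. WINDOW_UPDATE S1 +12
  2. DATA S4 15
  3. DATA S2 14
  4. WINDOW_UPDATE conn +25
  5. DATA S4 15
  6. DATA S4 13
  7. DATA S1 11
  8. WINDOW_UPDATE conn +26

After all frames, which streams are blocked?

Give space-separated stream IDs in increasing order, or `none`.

Op 1: conn=39 S1=51 S2=39 S3=39 S4=39 blocked=[]
Op 2: conn=24 S1=51 S2=39 S3=39 S4=24 blocked=[]
Op 3: conn=10 S1=51 S2=25 S3=39 S4=24 blocked=[]
Op 4: conn=35 S1=51 S2=25 S3=39 S4=24 blocked=[]
Op 5: conn=20 S1=51 S2=25 S3=39 S4=9 blocked=[]
Op 6: conn=7 S1=51 S2=25 S3=39 S4=-4 blocked=[4]
Op 7: conn=-4 S1=40 S2=25 S3=39 S4=-4 blocked=[1, 2, 3, 4]
Op 8: conn=22 S1=40 S2=25 S3=39 S4=-4 blocked=[4]

Answer: S4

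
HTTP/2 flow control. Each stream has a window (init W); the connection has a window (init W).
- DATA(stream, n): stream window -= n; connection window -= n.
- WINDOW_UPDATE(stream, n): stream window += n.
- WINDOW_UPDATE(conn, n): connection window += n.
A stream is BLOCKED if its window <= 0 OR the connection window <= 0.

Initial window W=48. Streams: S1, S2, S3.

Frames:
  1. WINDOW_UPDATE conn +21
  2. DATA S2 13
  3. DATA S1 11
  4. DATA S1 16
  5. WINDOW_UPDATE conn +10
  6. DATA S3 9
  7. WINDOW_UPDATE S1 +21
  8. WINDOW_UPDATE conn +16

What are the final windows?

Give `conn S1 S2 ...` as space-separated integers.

Answer: 46 42 35 39

Derivation:
Op 1: conn=69 S1=48 S2=48 S3=48 blocked=[]
Op 2: conn=56 S1=48 S2=35 S3=48 blocked=[]
Op 3: conn=45 S1=37 S2=35 S3=48 blocked=[]
Op 4: conn=29 S1=21 S2=35 S3=48 blocked=[]
Op 5: conn=39 S1=21 S2=35 S3=48 blocked=[]
Op 6: conn=30 S1=21 S2=35 S3=39 blocked=[]
Op 7: conn=30 S1=42 S2=35 S3=39 blocked=[]
Op 8: conn=46 S1=42 S2=35 S3=39 blocked=[]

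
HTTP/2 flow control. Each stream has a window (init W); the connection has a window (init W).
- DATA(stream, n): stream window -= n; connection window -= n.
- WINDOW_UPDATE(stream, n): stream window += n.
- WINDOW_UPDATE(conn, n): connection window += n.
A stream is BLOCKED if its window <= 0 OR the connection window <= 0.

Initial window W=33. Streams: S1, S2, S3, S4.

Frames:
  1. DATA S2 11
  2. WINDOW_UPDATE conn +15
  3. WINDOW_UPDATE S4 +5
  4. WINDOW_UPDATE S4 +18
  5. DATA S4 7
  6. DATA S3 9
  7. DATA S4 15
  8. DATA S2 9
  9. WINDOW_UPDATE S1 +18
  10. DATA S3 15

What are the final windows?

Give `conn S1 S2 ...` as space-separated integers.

Op 1: conn=22 S1=33 S2=22 S3=33 S4=33 blocked=[]
Op 2: conn=37 S1=33 S2=22 S3=33 S4=33 blocked=[]
Op 3: conn=37 S1=33 S2=22 S3=33 S4=38 blocked=[]
Op 4: conn=37 S1=33 S2=22 S3=33 S4=56 blocked=[]
Op 5: conn=30 S1=33 S2=22 S3=33 S4=49 blocked=[]
Op 6: conn=21 S1=33 S2=22 S3=24 S4=49 blocked=[]
Op 7: conn=6 S1=33 S2=22 S3=24 S4=34 blocked=[]
Op 8: conn=-3 S1=33 S2=13 S3=24 S4=34 blocked=[1, 2, 3, 4]
Op 9: conn=-3 S1=51 S2=13 S3=24 S4=34 blocked=[1, 2, 3, 4]
Op 10: conn=-18 S1=51 S2=13 S3=9 S4=34 blocked=[1, 2, 3, 4]

Answer: -18 51 13 9 34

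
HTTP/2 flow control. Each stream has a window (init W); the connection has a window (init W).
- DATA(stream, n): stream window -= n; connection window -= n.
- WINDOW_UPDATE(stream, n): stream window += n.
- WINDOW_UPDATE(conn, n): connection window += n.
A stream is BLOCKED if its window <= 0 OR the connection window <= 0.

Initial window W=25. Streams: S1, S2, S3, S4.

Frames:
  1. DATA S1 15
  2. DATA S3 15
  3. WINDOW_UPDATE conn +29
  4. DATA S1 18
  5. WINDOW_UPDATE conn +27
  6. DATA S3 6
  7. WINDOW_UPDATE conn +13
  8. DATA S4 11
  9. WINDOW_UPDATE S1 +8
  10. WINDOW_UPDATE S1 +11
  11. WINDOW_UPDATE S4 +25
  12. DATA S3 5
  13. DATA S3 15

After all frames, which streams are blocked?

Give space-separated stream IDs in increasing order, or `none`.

Answer: S3

Derivation:
Op 1: conn=10 S1=10 S2=25 S3=25 S4=25 blocked=[]
Op 2: conn=-5 S1=10 S2=25 S3=10 S4=25 blocked=[1, 2, 3, 4]
Op 3: conn=24 S1=10 S2=25 S3=10 S4=25 blocked=[]
Op 4: conn=6 S1=-8 S2=25 S3=10 S4=25 blocked=[1]
Op 5: conn=33 S1=-8 S2=25 S3=10 S4=25 blocked=[1]
Op 6: conn=27 S1=-8 S2=25 S3=4 S4=25 blocked=[1]
Op 7: conn=40 S1=-8 S2=25 S3=4 S4=25 blocked=[1]
Op 8: conn=29 S1=-8 S2=25 S3=4 S4=14 blocked=[1]
Op 9: conn=29 S1=0 S2=25 S3=4 S4=14 blocked=[1]
Op 10: conn=29 S1=11 S2=25 S3=4 S4=14 blocked=[]
Op 11: conn=29 S1=11 S2=25 S3=4 S4=39 blocked=[]
Op 12: conn=24 S1=11 S2=25 S3=-1 S4=39 blocked=[3]
Op 13: conn=9 S1=11 S2=25 S3=-16 S4=39 blocked=[3]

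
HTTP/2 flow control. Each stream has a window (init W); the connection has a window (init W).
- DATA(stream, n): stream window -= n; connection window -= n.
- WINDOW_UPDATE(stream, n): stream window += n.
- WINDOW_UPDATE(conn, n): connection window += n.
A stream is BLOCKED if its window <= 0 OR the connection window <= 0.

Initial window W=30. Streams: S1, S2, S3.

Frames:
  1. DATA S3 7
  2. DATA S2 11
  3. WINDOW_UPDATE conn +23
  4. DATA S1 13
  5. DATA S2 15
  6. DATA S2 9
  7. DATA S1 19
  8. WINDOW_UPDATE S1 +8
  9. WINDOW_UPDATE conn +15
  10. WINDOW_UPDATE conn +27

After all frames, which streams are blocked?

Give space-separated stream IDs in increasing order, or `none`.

Answer: S2

Derivation:
Op 1: conn=23 S1=30 S2=30 S3=23 blocked=[]
Op 2: conn=12 S1=30 S2=19 S3=23 blocked=[]
Op 3: conn=35 S1=30 S2=19 S3=23 blocked=[]
Op 4: conn=22 S1=17 S2=19 S3=23 blocked=[]
Op 5: conn=7 S1=17 S2=4 S3=23 blocked=[]
Op 6: conn=-2 S1=17 S2=-5 S3=23 blocked=[1, 2, 3]
Op 7: conn=-21 S1=-2 S2=-5 S3=23 blocked=[1, 2, 3]
Op 8: conn=-21 S1=6 S2=-5 S3=23 blocked=[1, 2, 3]
Op 9: conn=-6 S1=6 S2=-5 S3=23 blocked=[1, 2, 3]
Op 10: conn=21 S1=6 S2=-5 S3=23 blocked=[2]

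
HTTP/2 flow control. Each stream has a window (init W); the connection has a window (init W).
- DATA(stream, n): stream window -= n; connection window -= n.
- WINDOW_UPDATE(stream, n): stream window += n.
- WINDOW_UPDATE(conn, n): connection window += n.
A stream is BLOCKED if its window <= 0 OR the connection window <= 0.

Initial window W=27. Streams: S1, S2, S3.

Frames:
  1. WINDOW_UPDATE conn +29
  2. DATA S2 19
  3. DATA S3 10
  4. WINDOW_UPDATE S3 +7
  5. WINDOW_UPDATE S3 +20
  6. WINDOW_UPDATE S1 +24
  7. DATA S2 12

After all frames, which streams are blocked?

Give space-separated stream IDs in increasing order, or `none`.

Answer: S2

Derivation:
Op 1: conn=56 S1=27 S2=27 S3=27 blocked=[]
Op 2: conn=37 S1=27 S2=8 S3=27 blocked=[]
Op 3: conn=27 S1=27 S2=8 S3=17 blocked=[]
Op 4: conn=27 S1=27 S2=8 S3=24 blocked=[]
Op 5: conn=27 S1=27 S2=8 S3=44 blocked=[]
Op 6: conn=27 S1=51 S2=8 S3=44 blocked=[]
Op 7: conn=15 S1=51 S2=-4 S3=44 blocked=[2]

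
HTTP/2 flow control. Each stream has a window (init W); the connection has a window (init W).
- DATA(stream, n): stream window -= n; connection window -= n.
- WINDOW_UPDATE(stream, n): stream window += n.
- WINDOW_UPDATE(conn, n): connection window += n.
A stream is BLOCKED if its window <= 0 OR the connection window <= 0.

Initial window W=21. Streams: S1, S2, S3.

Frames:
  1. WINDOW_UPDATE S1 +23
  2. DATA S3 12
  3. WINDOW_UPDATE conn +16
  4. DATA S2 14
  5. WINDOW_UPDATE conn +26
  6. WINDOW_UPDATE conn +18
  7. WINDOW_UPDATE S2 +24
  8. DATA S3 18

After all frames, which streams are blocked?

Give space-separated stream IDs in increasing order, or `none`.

Answer: S3

Derivation:
Op 1: conn=21 S1=44 S2=21 S3=21 blocked=[]
Op 2: conn=9 S1=44 S2=21 S3=9 blocked=[]
Op 3: conn=25 S1=44 S2=21 S3=9 blocked=[]
Op 4: conn=11 S1=44 S2=7 S3=9 blocked=[]
Op 5: conn=37 S1=44 S2=7 S3=9 blocked=[]
Op 6: conn=55 S1=44 S2=7 S3=9 blocked=[]
Op 7: conn=55 S1=44 S2=31 S3=9 blocked=[]
Op 8: conn=37 S1=44 S2=31 S3=-9 blocked=[3]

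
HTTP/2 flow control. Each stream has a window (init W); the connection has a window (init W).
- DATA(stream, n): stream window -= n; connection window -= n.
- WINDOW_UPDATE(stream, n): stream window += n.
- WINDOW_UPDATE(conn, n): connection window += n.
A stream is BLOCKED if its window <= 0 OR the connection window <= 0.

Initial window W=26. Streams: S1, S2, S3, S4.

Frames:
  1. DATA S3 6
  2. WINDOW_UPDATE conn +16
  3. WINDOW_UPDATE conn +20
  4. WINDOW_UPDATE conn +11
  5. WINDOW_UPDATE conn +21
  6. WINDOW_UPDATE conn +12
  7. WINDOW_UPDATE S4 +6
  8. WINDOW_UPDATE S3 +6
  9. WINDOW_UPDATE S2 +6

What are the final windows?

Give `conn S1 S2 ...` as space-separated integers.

Answer: 100 26 32 26 32

Derivation:
Op 1: conn=20 S1=26 S2=26 S3=20 S4=26 blocked=[]
Op 2: conn=36 S1=26 S2=26 S3=20 S4=26 blocked=[]
Op 3: conn=56 S1=26 S2=26 S3=20 S4=26 blocked=[]
Op 4: conn=67 S1=26 S2=26 S3=20 S4=26 blocked=[]
Op 5: conn=88 S1=26 S2=26 S3=20 S4=26 blocked=[]
Op 6: conn=100 S1=26 S2=26 S3=20 S4=26 blocked=[]
Op 7: conn=100 S1=26 S2=26 S3=20 S4=32 blocked=[]
Op 8: conn=100 S1=26 S2=26 S3=26 S4=32 blocked=[]
Op 9: conn=100 S1=26 S2=32 S3=26 S4=32 blocked=[]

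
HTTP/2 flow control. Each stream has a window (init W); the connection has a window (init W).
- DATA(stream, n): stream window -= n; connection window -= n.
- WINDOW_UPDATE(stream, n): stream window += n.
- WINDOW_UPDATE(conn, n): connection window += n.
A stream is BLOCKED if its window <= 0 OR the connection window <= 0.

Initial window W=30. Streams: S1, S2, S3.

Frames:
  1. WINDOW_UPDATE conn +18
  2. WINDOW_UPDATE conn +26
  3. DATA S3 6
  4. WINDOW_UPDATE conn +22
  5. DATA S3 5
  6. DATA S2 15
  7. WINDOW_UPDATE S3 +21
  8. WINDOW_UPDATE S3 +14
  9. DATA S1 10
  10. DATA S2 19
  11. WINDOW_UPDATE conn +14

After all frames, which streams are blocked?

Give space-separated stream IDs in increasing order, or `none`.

Answer: S2

Derivation:
Op 1: conn=48 S1=30 S2=30 S3=30 blocked=[]
Op 2: conn=74 S1=30 S2=30 S3=30 blocked=[]
Op 3: conn=68 S1=30 S2=30 S3=24 blocked=[]
Op 4: conn=90 S1=30 S2=30 S3=24 blocked=[]
Op 5: conn=85 S1=30 S2=30 S3=19 blocked=[]
Op 6: conn=70 S1=30 S2=15 S3=19 blocked=[]
Op 7: conn=70 S1=30 S2=15 S3=40 blocked=[]
Op 8: conn=70 S1=30 S2=15 S3=54 blocked=[]
Op 9: conn=60 S1=20 S2=15 S3=54 blocked=[]
Op 10: conn=41 S1=20 S2=-4 S3=54 blocked=[2]
Op 11: conn=55 S1=20 S2=-4 S3=54 blocked=[2]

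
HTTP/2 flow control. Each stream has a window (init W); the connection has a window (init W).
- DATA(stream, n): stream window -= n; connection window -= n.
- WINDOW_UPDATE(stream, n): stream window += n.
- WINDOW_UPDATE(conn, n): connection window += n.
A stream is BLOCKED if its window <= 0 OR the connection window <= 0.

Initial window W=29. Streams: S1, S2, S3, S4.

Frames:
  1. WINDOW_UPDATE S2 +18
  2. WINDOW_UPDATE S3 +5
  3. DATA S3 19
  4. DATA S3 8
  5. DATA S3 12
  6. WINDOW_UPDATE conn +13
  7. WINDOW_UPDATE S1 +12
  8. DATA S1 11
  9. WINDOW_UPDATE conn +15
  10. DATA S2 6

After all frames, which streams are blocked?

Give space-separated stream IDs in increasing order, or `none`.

Op 1: conn=29 S1=29 S2=47 S3=29 S4=29 blocked=[]
Op 2: conn=29 S1=29 S2=47 S3=34 S4=29 blocked=[]
Op 3: conn=10 S1=29 S2=47 S3=15 S4=29 blocked=[]
Op 4: conn=2 S1=29 S2=47 S3=7 S4=29 blocked=[]
Op 5: conn=-10 S1=29 S2=47 S3=-5 S4=29 blocked=[1, 2, 3, 4]
Op 6: conn=3 S1=29 S2=47 S3=-5 S4=29 blocked=[3]
Op 7: conn=3 S1=41 S2=47 S3=-5 S4=29 blocked=[3]
Op 8: conn=-8 S1=30 S2=47 S3=-5 S4=29 blocked=[1, 2, 3, 4]
Op 9: conn=7 S1=30 S2=47 S3=-5 S4=29 blocked=[3]
Op 10: conn=1 S1=30 S2=41 S3=-5 S4=29 blocked=[3]

Answer: S3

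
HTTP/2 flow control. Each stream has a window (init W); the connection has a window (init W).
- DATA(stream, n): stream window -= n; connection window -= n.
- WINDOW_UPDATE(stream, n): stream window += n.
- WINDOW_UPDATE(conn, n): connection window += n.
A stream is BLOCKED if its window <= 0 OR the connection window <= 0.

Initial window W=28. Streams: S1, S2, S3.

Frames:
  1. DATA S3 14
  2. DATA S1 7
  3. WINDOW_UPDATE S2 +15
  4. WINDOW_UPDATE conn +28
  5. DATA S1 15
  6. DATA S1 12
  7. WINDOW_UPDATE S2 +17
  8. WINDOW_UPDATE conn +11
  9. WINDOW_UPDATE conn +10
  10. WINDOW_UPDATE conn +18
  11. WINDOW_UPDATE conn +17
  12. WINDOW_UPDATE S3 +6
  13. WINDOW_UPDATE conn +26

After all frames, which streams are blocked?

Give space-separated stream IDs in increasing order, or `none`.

Answer: S1

Derivation:
Op 1: conn=14 S1=28 S2=28 S3=14 blocked=[]
Op 2: conn=7 S1=21 S2=28 S3=14 blocked=[]
Op 3: conn=7 S1=21 S2=43 S3=14 blocked=[]
Op 4: conn=35 S1=21 S2=43 S3=14 blocked=[]
Op 5: conn=20 S1=6 S2=43 S3=14 blocked=[]
Op 6: conn=8 S1=-6 S2=43 S3=14 blocked=[1]
Op 7: conn=8 S1=-6 S2=60 S3=14 blocked=[1]
Op 8: conn=19 S1=-6 S2=60 S3=14 blocked=[1]
Op 9: conn=29 S1=-6 S2=60 S3=14 blocked=[1]
Op 10: conn=47 S1=-6 S2=60 S3=14 blocked=[1]
Op 11: conn=64 S1=-6 S2=60 S3=14 blocked=[1]
Op 12: conn=64 S1=-6 S2=60 S3=20 blocked=[1]
Op 13: conn=90 S1=-6 S2=60 S3=20 blocked=[1]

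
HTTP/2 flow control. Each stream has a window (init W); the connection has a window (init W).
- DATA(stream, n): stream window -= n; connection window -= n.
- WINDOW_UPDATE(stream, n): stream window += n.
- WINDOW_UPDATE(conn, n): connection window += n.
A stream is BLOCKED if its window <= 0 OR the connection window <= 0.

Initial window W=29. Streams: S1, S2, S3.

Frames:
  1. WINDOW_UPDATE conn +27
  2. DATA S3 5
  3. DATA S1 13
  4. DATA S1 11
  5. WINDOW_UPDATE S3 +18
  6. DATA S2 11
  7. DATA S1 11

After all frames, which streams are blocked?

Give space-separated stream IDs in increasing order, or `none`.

Answer: S1

Derivation:
Op 1: conn=56 S1=29 S2=29 S3=29 blocked=[]
Op 2: conn=51 S1=29 S2=29 S3=24 blocked=[]
Op 3: conn=38 S1=16 S2=29 S3=24 blocked=[]
Op 4: conn=27 S1=5 S2=29 S3=24 blocked=[]
Op 5: conn=27 S1=5 S2=29 S3=42 blocked=[]
Op 6: conn=16 S1=5 S2=18 S3=42 blocked=[]
Op 7: conn=5 S1=-6 S2=18 S3=42 blocked=[1]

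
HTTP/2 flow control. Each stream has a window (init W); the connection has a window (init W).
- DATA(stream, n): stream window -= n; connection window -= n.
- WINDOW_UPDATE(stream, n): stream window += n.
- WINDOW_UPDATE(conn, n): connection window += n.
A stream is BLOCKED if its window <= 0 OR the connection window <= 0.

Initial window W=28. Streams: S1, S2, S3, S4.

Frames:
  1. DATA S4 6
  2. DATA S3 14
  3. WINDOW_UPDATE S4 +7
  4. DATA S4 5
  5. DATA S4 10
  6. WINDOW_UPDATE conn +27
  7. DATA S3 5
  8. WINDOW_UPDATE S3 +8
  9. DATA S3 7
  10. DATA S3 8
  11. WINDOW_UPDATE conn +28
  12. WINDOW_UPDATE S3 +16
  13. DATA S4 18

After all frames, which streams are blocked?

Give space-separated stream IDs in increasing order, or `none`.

Answer: S4

Derivation:
Op 1: conn=22 S1=28 S2=28 S3=28 S4=22 blocked=[]
Op 2: conn=8 S1=28 S2=28 S3=14 S4=22 blocked=[]
Op 3: conn=8 S1=28 S2=28 S3=14 S4=29 blocked=[]
Op 4: conn=3 S1=28 S2=28 S3=14 S4=24 blocked=[]
Op 5: conn=-7 S1=28 S2=28 S3=14 S4=14 blocked=[1, 2, 3, 4]
Op 6: conn=20 S1=28 S2=28 S3=14 S4=14 blocked=[]
Op 7: conn=15 S1=28 S2=28 S3=9 S4=14 blocked=[]
Op 8: conn=15 S1=28 S2=28 S3=17 S4=14 blocked=[]
Op 9: conn=8 S1=28 S2=28 S3=10 S4=14 blocked=[]
Op 10: conn=0 S1=28 S2=28 S3=2 S4=14 blocked=[1, 2, 3, 4]
Op 11: conn=28 S1=28 S2=28 S3=2 S4=14 blocked=[]
Op 12: conn=28 S1=28 S2=28 S3=18 S4=14 blocked=[]
Op 13: conn=10 S1=28 S2=28 S3=18 S4=-4 blocked=[4]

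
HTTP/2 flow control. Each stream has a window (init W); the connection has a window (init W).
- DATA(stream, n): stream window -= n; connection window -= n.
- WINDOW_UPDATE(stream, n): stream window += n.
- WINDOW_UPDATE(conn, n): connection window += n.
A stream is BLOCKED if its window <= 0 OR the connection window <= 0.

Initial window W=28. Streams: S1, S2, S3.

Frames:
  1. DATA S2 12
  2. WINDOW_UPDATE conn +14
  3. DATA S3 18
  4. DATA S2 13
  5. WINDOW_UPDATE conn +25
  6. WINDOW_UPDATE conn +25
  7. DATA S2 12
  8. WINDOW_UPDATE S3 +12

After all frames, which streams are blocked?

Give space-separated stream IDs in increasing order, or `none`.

Answer: S2

Derivation:
Op 1: conn=16 S1=28 S2=16 S3=28 blocked=[]
Op 2: conn=30 S1=28 S2=16 S3=28 blocked=[]
Op 3: conn=12 S1=28 S2=16 S3=10 blocked=[]
Op 4: conn=-1 S1=28 S2=3 S3=10 blocked=[1, 2, 3]
Op 5: conn=24 S1=28 S2=3 S3=10 blocked=[]
Op 6: conn=49 S1=28 S2=3 S3=10 blocked=[]
Op 7: conn=37 S1=28 S2=-9 S3=10 blocked=[2]
Op 8: conn=37 S1=28 S2=-9 S3=22 blocked=[2]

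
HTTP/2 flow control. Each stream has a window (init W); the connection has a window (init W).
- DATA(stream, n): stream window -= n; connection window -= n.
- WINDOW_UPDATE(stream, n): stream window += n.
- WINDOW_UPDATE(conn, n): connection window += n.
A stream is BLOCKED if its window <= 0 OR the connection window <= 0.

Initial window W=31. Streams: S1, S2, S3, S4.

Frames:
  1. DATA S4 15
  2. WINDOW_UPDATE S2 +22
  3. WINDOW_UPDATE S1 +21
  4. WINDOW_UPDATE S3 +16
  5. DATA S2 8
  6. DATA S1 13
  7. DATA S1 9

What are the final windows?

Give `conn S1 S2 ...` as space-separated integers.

Op 1: conn=16 S1=31 S2=31 S3=31 S4=16 blocked=[]
Op 2: conn=16 S1=31 S2=53 S3=31 S4=16 blocked=[]
Op 3: conn=16 S1=52 S2=53 S3=31 S4=16 blocked=[]
Op 4: conn=16 S1=52 S2=53 S3=47 S4=16 blocked=[]
Op 5: conn=8 S1=52 S2=45 S3=47 S4=16 blocked=[]
Op 6: conn=-5 S1=39 S2=45 S3=47 S4=16 blocked=[1, 2, 3, 4]
Op 7: conn=-14 S1=30 S2=45 S3=47 S4=16 blocked=[1, 2, 3, 4]

Answer: -14 30 45 47 16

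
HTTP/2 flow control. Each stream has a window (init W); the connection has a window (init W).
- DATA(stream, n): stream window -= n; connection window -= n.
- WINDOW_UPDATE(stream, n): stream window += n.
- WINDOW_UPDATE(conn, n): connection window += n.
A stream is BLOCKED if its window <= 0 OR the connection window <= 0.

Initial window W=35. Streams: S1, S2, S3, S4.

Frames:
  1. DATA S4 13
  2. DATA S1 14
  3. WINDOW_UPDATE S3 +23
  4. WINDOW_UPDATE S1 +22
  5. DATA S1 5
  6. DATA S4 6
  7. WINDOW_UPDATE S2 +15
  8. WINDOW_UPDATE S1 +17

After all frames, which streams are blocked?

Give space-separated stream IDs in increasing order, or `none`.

Answer: S1 S2 S3 S4

Derivation:
Op 1: conn=22 S1=35 S2=35 S3=35 S4=22 blocked=[]
Op 2: conn=8 S1=21 S2=35 S3=35 S4=22 blocked=[]
Op 3: conn=8 S1=21 S2=35 S3=58 S4=22 blocked=[]
Op 4: conn=8 S1=43 S2=35 S3=58 S4=22 blocked=[]
Op 5: conn=3 S1=38 S2=35 S3=58 S4=22 blocked=[]
Op 6: conn=-3 S1=38 S2=35 S3=58 S4=16 blocked=[1, 2, 3, 4]
Op 7: conn=-3 S1=38 S2=50 S3=58 S4=16 blocked=[1, 2, 3, 4]
Op 8: conn=-3 S1=55 S2=50 S3=58 S4=16 blocked=[1, 2, 3, 4]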